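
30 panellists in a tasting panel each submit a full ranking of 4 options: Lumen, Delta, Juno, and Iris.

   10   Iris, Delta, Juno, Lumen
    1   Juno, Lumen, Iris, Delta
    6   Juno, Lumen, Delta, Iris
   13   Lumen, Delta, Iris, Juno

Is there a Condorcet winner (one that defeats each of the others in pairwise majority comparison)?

No

Head-to-head results (30 voters total):
Lumen vs Delta: Lumen wins 20–10.
Lumen vs Juno: Juno wins 17–13.
Lumen vs Iris: Lumen wins 20–10.
Delta vs Juno: Delta wins 23–7.
Delta vs Iris: Delta wins 19–11.
Juno vs Iris: Iris wins 23–7.
No candidate beats all others: Lumen beats Delta beats Juno beats Lumen, a majority cycle.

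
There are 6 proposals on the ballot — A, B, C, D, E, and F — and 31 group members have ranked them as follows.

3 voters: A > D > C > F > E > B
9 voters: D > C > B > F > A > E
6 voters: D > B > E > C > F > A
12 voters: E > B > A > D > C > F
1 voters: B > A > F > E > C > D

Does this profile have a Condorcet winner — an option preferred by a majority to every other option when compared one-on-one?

Head-to-head results (31 voters total):
A vs B: B wins 28–3.
A vs C: A wins 16–15.
A vs D: A wins 16–15.
A vs E: E wins 18–13.
A vs F: A wins 16–15.
B vs C: B wins 19–12.
B vs D: D wins 18–13.
B vs E: B wins 16–15.
B vs F: B wins 28–3.
C vs D: D wins 30–1.
C vs E: E wins 19–12.
C vs F: C wins 30–1.
D vs E: D wins 18–13.
D vs F: D wins 30–1.
E vs F: E wins 18–13.
No candidate beats all others: A beats D beats B beats A, a majority cycle.

No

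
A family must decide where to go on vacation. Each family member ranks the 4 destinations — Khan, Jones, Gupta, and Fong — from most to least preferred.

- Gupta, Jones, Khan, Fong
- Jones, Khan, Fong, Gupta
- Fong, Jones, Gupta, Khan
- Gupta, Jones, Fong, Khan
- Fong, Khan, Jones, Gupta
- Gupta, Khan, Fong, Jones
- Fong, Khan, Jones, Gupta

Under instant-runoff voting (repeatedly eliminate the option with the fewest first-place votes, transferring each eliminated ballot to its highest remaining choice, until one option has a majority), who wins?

Fong

Round 1: Gupta 3, Fong 3, Jones 1, Khan 0. Khan has the fewest and is eliminated.
Round 2: Gupta 3, Fong 3, Jones 1. Jones has the fewest and is eliminated.
Round 3: Fong 4, Gupta 3. Fong has a majority.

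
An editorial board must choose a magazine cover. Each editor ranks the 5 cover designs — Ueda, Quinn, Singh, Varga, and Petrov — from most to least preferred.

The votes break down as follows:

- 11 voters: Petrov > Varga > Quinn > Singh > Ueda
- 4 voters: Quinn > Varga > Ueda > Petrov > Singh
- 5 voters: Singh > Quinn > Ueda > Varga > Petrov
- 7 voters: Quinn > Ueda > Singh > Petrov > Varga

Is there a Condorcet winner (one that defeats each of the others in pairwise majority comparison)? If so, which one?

Quinn

Head-to-head results (27 voters total):
Ueda vs Quinn: Quinn wins 27–0.
Ueda vs Singh: Singh wins 16–11.
Ueda vs Varga: Varga wins 15–12.
Ueda vs Petrov: Ueda wins 16–11.
Quinn vs Singh: Quinn wins 22–5.
Quinn vs Varga: Quinn wins 16–11.
Quinn vs Petrov: Quinn wins 16–11.
Singh vs Varga: Varga wins 15–12.
Singh vs Petrov: Petrov wins 15–12.
Varga vs Petrov: Petrov wins 18–9.
Quinn beats each rival — Ueda (27–0), Singh (22–5), Varga (16–11), Petrov (16–11) — so Quinn is the Condorcet winner.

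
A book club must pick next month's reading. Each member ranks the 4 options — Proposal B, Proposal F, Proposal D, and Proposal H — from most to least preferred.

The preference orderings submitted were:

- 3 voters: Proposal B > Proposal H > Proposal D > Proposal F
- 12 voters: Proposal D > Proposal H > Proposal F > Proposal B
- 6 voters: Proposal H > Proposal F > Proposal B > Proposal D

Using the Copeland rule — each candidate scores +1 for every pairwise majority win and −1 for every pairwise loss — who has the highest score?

Proposal D

Pairwise results:
  Proposal B vs Proposal F: Proposal F wins 18–3.
  Proposal B vs Proposal D: Proposal D wins 12–9.
  Proposal B vs Proposal H: Proposal H wins 18–3.
  Proposal F vs Proposal D: Proposal D wins 15–6.
  Proposal F vs Proposal H: Proposal H wins 21–0.
  Proposal D vs Proposal H: Proposal D wins 12–9.
Copeland scores (wins − losses):
  Proposal B: 0 − 3 = -3
  Proposal F: 1 − 2 = -1
  Proposal D: 3 − 0 = 3
  Proposal H: 2 − 1 = 1
Proposal D has the best Copeland score.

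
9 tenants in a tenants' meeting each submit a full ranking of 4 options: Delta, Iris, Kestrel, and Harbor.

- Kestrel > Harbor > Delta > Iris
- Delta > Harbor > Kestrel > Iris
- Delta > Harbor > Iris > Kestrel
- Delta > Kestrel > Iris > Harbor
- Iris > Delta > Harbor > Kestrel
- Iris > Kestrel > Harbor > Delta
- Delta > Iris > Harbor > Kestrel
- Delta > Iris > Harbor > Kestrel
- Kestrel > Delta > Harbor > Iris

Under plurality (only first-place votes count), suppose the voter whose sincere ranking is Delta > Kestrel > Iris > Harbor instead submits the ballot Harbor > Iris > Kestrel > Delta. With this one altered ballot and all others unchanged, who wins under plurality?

First-place totals with the altered ballot: Delta 4, Iris 2, Kestrel 2, Harbor 1.
The winner is unchanged: still Delta.

Delta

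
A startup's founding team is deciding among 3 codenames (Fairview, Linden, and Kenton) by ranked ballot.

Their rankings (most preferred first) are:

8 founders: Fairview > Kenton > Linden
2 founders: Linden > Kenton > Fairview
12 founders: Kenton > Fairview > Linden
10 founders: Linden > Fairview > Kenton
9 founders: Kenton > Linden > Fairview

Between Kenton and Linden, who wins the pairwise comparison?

Kenton

Ballots ranking Kenton above Linden: 8+12+9 = 29.
Ballots ranking Linden above Kenton: 2+10 = 12.
Kenton wins the head-to-head, 29–12.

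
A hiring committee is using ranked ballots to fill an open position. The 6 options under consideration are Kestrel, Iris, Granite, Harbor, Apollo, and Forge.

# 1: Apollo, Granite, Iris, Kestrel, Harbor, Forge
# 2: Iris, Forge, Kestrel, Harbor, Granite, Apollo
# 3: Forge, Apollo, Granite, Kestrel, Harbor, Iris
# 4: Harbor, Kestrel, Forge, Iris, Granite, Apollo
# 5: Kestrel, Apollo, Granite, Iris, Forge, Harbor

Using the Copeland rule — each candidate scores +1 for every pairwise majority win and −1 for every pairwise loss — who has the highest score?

Pairwise results:
  Kestrel vs Iris: Kestrel wins 3–2.
  Kestrel vs Granite: Kestrel wins 3–2.
  Kestrel vs Harbor: Kestrel wins 4–1.
  Kestrel vs Apollo: Kestrel wins 3–2.
  Kestrel vs Forge: Kestrel wins 3–2.
  Iris vs Granite: Granite wins 3–2.
  Iris vs Harbor: Iris wins 3–2.
  Iris vs Apollo: Apollo wins 3–2.
  Iris vs Forge: Iris wins 3–2.
  Granite vs Harbor: Granite wins 3–2.
  Granite vs Apollo: Apollo wins 3–2.
  Granite vs Forge: Forge wins 3–2.
  Harbor vs Apollo: Apollo wins 3–2.
  Harbor vs Forge: Forge wins 3–2.
  Apollo vs Forge: Forge wins 3–2.
Copeland scores (wins − losses):
  Kestrel: 5 − 0 = 5
  Iris: 2 − 3 = -1
  Granite: 2 − 3 = -1
  Harbor: 0 − 5 = -5
  Apollo: 3 − 2 = 1
  Forge: 3 − 2 = 1
Kestrel has the best Copeland score.

Kestrel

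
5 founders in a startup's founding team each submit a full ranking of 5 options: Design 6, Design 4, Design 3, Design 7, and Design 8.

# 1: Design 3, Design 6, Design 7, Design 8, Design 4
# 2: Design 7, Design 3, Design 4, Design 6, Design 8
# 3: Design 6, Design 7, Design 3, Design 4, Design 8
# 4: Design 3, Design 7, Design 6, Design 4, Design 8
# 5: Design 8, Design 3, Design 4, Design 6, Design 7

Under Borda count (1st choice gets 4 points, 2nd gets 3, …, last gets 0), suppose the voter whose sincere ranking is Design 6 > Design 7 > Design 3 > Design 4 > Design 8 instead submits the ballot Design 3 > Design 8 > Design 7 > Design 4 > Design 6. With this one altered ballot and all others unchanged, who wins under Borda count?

Design 3

Borda totals with the altered ballot: Design 6 7, Design 4 6, Design 3 18, Design 7 11, Design 8 8.
The winner is unchanged: still Design 3.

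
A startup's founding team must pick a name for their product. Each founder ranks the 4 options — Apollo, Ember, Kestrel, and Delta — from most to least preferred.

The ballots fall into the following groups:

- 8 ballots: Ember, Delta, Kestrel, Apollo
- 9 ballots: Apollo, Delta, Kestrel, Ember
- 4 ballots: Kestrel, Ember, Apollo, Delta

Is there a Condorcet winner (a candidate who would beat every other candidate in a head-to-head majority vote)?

Head-to-head results (21 voters total):
Apollo vs Ember: Ember wins 12–9.
Apollo vs Kestrel: Kestrel wins 12–9.
Apollo vs Delta: Apollo wins 13–8.
Ember vs Kestrel: Kestrel wins 13–8.
Ember vs Delta: Ember wins 12–9.
Kestrel vs Delta: Delta wins 17–4.
No candidate beats all others: Apollo beats Delta beats Kestrel beats Apollo, a majority cycle.

No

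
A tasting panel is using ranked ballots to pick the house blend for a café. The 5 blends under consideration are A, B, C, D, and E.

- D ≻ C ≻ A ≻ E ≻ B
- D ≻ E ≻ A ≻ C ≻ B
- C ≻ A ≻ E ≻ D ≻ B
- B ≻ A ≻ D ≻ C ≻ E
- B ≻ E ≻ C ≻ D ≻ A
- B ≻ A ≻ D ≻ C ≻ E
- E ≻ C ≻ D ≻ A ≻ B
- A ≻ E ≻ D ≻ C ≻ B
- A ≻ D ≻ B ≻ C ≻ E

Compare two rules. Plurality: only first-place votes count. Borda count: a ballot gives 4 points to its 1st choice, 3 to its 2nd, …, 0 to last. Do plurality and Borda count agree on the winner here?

No

Plurality first-place counts: A 2, B 3, C 1, D 2, E 1 → B.
Borda totals: A 22, B 14, C 17, D 21, E 16 → A.
The two rules disagree: plurality picks B, Borda picks A.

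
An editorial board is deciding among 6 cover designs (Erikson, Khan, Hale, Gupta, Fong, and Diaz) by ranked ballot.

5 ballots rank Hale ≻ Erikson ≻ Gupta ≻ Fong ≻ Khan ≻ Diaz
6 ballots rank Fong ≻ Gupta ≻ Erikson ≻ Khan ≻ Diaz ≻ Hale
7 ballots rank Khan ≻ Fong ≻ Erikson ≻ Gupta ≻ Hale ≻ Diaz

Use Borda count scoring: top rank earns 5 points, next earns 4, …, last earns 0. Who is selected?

Borda scores:
  Erikson: 5·4 + 6·3 + 7·3 = 59
  Khan: 5·1 + 6·2 + 7·5 = 52
  Hale: 5·5 + 6·0 + 7·1 = 32
  Gupta: 5·3 + 6·4 + 7·2 = 53
  Fong: 5·2 + 6·5 + 7·4 = 68
  Diaz: 5·0 + 6·1 + 7·0 = 6
Fong has the highest total.

Fong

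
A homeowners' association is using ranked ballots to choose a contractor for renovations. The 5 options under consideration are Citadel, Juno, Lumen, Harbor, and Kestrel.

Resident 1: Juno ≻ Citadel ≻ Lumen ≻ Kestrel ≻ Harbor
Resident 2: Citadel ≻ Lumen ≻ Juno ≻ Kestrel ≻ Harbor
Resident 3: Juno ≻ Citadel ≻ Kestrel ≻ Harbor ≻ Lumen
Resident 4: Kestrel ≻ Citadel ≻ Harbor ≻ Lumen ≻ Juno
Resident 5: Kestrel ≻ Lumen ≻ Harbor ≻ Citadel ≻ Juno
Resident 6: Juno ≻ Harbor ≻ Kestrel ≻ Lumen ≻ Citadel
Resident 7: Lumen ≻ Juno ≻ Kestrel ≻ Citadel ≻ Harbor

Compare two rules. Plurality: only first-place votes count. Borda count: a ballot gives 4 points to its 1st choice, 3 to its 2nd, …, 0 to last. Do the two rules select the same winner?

Plurality first-place counts: Citadel 1, Juno 3, Lumen 1, Harbor 0, Kestrel 2 → Juno.
Borda totals: Citadel 15, Juno 17, Lumen 14, Harbor 8, Kestrel 16 → Juno.
The two rules agree on Juno.

Yes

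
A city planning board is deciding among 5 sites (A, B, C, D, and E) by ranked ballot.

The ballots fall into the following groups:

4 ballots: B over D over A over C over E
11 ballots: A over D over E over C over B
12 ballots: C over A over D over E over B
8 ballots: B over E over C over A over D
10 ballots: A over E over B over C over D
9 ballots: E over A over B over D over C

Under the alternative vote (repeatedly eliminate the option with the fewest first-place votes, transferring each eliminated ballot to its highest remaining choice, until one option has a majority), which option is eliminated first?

D

Round 1: A 21, B 12, C 12, E 9, D 0. D has the fewest and is eliminated.
Round 2: A 21, B 12, C 12, E 9. E has the fewest and is eliminated.
Round 3: A 30, B 12, C 12. A has a majority.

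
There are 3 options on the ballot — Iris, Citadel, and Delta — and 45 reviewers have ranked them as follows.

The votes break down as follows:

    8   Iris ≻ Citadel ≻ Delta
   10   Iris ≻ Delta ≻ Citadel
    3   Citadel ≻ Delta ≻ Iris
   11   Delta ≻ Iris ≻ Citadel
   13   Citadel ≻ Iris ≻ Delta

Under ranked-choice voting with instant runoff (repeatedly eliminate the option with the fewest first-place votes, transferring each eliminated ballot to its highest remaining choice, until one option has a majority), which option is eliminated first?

Delta

Round 1: Iris 18, Citadel 16, Delta 11. Delta has the fewest and is eliminated.
Round 2: Iris 29, Citadel 16. Iris has a majority.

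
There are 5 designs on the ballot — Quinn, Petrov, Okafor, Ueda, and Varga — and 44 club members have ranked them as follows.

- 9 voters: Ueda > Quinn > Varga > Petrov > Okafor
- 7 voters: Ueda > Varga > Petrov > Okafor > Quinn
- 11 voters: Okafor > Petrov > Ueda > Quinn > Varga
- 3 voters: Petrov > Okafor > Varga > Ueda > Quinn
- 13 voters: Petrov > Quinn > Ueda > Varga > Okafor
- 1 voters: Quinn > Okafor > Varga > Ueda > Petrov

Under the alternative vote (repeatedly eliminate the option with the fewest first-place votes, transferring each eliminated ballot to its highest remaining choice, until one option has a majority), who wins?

Petrov

Round 1: Petrov 16, Ueda 16, Okafor 11, Quinn 1, Varga 0. Varga has the fewest and is eliminated.
Round 2: Petrov 16, Ueda 16, Okafor 11, Quinn 1. Quinn has the fewest and is eliminated.
Round 3: Petrov 16, Ueda 16, Okafor 12. Okafor has the fewest and is eliminated.
Round 4: Petrov 27, Ueda 17. Petrov has a majority.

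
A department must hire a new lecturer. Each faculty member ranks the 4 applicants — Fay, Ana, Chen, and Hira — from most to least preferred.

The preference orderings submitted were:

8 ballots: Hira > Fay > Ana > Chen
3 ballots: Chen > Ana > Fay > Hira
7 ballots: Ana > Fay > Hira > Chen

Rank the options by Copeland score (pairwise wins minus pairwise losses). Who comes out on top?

Ana

Pairwise results:
  Fay vs Ana: Ana wins 10–8.
  Fay vs Chen: Fay wins 15–3.
  Fay vs Hira: Fay wins 10–8.
  Ana vs Chen: Ana wins 15–3.
  Ana vs Hira: Ana wins 10–8.
  Chen vs Hira: Hira wins 15–3.
Copeland scores (wins − losses):
  Fay: 2 − 1 = 1
  Ana: 3 − 0 = 3
  Chen: 0 − 3 = -3
  Hira: 1 − 2 = -1
Ana has the best Copeland score.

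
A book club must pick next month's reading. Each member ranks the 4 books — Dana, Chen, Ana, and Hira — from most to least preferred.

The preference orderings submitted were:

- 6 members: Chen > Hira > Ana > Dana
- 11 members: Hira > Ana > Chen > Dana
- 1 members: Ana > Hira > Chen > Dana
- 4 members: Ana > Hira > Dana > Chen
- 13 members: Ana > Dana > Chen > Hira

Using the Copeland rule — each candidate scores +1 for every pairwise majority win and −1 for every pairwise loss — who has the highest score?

Pairwise results:
  Dana vs Chen: Chen wins 18–17.
  Dana vs Ana: Ana wins 35–0.
  Dana vs Hira: Hira wins 22–13.
  Chen vs Ana: Ana wins 29–6.
  Chen vs Hira: Chen wins 19–16.
  Ana vs Hira: Ana wins 18–17.
Copeland scores (wins − losses):
  Dana: 0 − 3 = -3
  Chen: 2 − 1 = 1
  Ana: 3 − 0 = 3
  Hira: 1 − 2 = -1
Ana has the best Copeland score.

Ana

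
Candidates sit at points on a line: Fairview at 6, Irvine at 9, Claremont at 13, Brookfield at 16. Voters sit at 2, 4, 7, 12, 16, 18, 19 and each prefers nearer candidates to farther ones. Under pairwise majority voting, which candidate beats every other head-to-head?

Claremont

With single-peaked preferences on a line, the Condorcet winner is the candidate closest to the median voter.
The median voter (position 12) is closest to Claremont at 13.
Check: Claremont vs Irvine — voters closer to Claremont: 4 of 7.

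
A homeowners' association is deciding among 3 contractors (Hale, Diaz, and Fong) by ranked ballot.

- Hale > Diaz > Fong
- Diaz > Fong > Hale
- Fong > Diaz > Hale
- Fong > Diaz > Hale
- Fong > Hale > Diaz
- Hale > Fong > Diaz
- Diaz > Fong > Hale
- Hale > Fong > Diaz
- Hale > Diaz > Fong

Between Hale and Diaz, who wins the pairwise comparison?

Ballots ranking Hale above Diaz: 5.
Ballots ranking Diaz above Hale: 4.
Hale wins the head-to-head, 5–4.

Hale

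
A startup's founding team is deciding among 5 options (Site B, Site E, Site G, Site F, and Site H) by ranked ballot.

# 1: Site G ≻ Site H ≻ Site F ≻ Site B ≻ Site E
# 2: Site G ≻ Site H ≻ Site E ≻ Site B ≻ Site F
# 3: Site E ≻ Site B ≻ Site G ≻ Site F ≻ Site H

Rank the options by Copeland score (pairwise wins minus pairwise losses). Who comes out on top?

Site G

Pairwise results:
  Site B vs Site E: Site E wins 2–1.
  Site B vs Site G: Site G wins 2–1.
  Site B vs Site F: Site B wins 2–1.
  Site B vs Site H: Site H wins 2–1.
  Site E vs Site G: Site G wins 2–1.
  Site E vs Site F: Site E wins 2–1.
  Site E vs Site H: Site H wins 2–1.
  Site G vs Site F: Site G wins 3–0.
  Site G vs Site H: Site G wins 3–0.
  Site F vs Site H: Site H wins 2–1.
Copeland scores (wins − losses):
  Site B: 1 − 3 = -2
  Site E: 2 − 2 = 0
  Site G: 4 − 0 = 4
  Site F: 0 − 4 = -4
  Site H: 3 − 1 = 2
Site G has the best Copeland score.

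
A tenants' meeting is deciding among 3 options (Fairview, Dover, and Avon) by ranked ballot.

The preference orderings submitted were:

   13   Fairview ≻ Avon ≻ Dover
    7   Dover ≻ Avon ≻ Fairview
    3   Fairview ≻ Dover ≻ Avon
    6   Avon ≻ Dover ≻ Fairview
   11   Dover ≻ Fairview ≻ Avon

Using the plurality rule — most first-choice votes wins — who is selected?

Dover

First-place vote totals:
  Fairview: 16
  Dover: 18
  Avon: 6
Dover has the most first-place votes.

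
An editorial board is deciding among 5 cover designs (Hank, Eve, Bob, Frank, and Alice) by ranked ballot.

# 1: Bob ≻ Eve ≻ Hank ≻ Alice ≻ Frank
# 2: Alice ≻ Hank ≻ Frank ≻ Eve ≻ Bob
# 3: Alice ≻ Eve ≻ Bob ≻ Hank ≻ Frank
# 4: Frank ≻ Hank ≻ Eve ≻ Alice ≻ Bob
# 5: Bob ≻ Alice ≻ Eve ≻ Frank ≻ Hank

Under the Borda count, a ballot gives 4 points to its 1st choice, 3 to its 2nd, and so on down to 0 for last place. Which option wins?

Alice

Borda scores:
  Hank: 2 + 3 + 1 + 3 + 0 = 9
  Eve: 3 + 1 + 3 + 2 + 2 = 11
  Bob: 4 + 0 + 2 + 0 + 4 = 10
  Frank: 0 + 2 + 0 + 4 + 1 = 7
  Alice: 1 + 4 + 4 + 1 + 3 = 13
Alice has the highest total.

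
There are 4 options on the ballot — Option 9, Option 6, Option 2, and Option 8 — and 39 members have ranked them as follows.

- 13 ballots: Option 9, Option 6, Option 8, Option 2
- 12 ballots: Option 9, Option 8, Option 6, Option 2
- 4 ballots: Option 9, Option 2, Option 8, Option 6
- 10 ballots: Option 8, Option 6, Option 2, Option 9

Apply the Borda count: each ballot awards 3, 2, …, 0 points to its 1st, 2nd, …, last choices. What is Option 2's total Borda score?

18

Borda scores:
  Option 9: 13·3 + 12·3 + 4·3 + 10·0 = 87
  Option 6: 13·2 + 12·1 + 4·0 + 10·2 = 58
  Option 2: 13·0 + 12·0 + 4·2 + 10·1 = 18
  Option 8: 13·1 + 12·2 + 4·1 + 10·3 = 71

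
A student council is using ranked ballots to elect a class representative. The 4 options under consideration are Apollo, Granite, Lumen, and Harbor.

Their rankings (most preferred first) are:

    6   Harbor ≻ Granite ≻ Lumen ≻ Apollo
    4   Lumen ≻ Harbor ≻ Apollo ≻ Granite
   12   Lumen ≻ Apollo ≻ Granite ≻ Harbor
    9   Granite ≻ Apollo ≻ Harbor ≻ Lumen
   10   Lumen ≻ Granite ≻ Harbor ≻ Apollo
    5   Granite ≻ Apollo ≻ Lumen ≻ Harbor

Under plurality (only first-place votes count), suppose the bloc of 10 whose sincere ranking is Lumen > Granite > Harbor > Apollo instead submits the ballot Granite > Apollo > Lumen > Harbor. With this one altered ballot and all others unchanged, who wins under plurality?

First-place totals with the altered ballot: Apollo 0, Granite 24, Lumen 16, Harbor 6.
The switch changes the winner from Lumen to Granite.

Granite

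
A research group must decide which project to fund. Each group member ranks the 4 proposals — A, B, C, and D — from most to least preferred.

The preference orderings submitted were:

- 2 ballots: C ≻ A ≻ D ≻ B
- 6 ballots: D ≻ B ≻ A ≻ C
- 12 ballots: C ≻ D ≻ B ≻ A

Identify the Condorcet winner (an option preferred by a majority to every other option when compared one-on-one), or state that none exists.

C

Head-to-head results (20 voters total):
A vs B: B wins 18–2.
A vs C: C wins 14–6.
A vs D: D wins 18–2.
B vs C: C wins 14–6.
B vs D: D wins 20–0.
C vs D: C wins 14–6.
C beats each rival — A (14–6), B (14–6), D (14–6) — so C is the Condorcet winner.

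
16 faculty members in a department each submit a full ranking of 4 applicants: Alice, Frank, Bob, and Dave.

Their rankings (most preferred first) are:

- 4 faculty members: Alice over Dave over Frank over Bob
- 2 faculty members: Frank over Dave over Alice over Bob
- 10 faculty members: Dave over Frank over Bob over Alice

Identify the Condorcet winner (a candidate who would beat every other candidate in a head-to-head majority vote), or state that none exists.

Head-to-head results (16 voters total):
Alice vs Frank: Frank wins 12–4.
Alice vs Bob: Bob wins 10–6.
Alice vs Dave: Dave wins 12–4.
Frank vs Bob: Frank wins 16–0.
Frank vs Dave: Dave wins 14–2.
Bob vs Dave: Dave wins 16–0.
Dave beats each rival — Alice (12–4), Frank (14–2), Bob (16–0) — so Dave is the Condorcet winner.

Dave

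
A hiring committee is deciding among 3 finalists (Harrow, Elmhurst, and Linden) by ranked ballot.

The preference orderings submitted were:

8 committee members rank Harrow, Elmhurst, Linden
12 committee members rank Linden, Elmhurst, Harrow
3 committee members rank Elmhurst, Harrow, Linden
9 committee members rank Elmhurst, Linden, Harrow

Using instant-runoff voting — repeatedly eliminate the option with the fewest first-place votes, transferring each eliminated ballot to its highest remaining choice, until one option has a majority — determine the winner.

Elmhurst

Round 1: Elmhurst 12, Linden 12, Harrow 8. Harrow has the fewest and is eliminated.
Round 2: Elmhurst 20, Linden 12. Elmhurst has a majority.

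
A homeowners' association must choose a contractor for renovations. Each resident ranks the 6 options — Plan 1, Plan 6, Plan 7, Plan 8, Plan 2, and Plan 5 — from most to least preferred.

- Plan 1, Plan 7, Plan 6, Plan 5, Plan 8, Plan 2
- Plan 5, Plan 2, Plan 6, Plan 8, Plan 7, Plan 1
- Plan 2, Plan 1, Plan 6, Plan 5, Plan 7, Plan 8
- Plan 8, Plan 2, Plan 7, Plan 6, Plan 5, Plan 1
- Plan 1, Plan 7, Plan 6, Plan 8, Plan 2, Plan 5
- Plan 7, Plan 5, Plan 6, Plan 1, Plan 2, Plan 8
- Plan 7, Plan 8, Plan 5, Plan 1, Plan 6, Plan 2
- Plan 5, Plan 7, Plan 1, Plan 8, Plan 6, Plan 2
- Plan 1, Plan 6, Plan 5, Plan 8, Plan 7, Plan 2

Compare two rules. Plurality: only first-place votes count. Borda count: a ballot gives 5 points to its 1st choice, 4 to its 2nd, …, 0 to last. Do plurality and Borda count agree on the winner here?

Plurality first-place counts: Plan 1 3, Plan 6 0, Plan 7 2, Plan 8 1, Plan 2 1, Plan 5 2 → Plan 1.
Borda totals: Plan 1 26, Plan 6 23, Plan 7 28, Plan 8 18, Plan 2 15, Plan 5 25 → Plan 7.
The two rules disagree: plurality picks Plan 1, Borda picks Plan 7.

No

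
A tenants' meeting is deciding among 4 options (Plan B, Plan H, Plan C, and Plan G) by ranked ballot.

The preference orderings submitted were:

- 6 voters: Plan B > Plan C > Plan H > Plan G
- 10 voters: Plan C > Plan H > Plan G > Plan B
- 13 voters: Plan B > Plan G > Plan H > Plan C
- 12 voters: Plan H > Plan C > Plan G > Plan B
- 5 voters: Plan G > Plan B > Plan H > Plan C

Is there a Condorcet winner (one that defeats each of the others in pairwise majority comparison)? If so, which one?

Head-to-head results (46 voters total):
Plan B vs Plan H: Plan B wins 24–22.
Plan B vs Plan C: Plan B wins 24–22.
Plan B vs Plan G: Plan G wins 27–19.
Plan H vs Plan C: Plan H wins 30–16.
Plan H vs Plan G: Plan H wins 28–18.
Plan C vs Plan G: Plan C wins 28–18.
No candidate beats all others: Plan B beats Plan H beats Plan G beats Plan B, a majority cycle.

None — there is no Condorcet winner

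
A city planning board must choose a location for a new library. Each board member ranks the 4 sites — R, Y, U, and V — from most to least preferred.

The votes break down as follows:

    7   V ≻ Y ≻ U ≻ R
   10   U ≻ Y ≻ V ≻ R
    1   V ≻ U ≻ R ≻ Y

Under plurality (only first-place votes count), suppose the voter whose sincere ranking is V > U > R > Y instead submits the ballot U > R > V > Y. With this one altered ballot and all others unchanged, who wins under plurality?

U

First-place totals with the altered ballot: R 0, Y 0, U 11, V 7.
The winner is unchanged: still U.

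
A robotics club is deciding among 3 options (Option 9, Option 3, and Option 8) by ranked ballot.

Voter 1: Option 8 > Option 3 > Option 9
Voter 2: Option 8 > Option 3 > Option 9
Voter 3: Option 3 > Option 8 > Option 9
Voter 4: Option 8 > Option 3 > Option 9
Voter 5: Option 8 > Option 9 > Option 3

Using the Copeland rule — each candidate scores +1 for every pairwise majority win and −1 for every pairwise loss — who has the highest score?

Option 8

Pairwise results:
  Option 9 vs Option 3: Option 3 wins 4–1.
  Option 9 vs Option 8: Option 8 wins 5–0.
  Option 3 vs Option 8: Option 8 wins 4–1.
Copeland scores (wins − losses):
  Option 9: 0 − 2 = -2
  Option 3: 1 − 1 = 0
  Option 8: 2 − 0 = 2
Option 8 has the best Copeland score.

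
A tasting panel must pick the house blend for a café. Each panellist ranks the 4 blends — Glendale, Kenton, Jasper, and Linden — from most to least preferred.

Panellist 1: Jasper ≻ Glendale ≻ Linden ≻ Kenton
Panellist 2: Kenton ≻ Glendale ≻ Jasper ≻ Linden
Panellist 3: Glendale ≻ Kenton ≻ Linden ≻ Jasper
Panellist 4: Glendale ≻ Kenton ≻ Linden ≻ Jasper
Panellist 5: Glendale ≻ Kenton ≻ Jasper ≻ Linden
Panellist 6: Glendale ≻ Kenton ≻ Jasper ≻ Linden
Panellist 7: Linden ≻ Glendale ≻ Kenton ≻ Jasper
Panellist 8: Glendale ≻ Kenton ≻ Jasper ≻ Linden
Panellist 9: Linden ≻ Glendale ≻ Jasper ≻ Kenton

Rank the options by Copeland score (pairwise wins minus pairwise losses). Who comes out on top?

Glendale

Pairwise results:
  Glendale vs Kenton: Glendale wins 8–1.
  Glendale vs Jasper: Glendale wins 8–1.
  Glendale vs Linden: Glendale wins 7–2.
  Kenton vs Jasper: Kenton wins 7–2.
  Kenton vs Linden: Kenton wins 6–3.
  Jasper vs Linden: Jasper wins 5–4.
Copeland scores (wins − losses):
  Glendale: 3 − 0 = 3
  Kenton: 2 − 1 = 1
  Jasper: 1 − 2 = -1
  Linden: 0 − 3 = -3
Glendale has the best Copeland score.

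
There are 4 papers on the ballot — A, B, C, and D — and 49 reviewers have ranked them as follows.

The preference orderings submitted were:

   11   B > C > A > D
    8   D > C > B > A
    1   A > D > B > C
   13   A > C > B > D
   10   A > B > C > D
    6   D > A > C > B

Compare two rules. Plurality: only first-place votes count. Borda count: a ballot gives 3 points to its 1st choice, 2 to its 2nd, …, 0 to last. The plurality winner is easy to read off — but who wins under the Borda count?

Plurality first-place counts: A 24, B 11, C 0, D 14 → A.
Borda totals: A 95, B 75, C 80, D 44 → A.

A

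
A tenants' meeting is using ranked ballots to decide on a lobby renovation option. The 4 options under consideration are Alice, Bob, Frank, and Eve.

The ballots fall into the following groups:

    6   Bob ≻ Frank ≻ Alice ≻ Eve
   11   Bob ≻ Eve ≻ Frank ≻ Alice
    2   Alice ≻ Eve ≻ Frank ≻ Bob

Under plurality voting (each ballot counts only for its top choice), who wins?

Bob

First-place vote totals:
  Alice: 2
  Bob: 17
  Frank: 0
  Eve: 0
Bob has the most first-place votes.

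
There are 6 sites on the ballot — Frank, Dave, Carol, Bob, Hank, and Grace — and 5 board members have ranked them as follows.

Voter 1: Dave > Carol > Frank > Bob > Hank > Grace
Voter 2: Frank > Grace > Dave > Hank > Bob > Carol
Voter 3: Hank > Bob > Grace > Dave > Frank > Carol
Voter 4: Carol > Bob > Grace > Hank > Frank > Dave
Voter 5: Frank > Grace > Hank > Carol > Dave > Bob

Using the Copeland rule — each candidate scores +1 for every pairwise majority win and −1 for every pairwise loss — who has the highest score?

Pairwise results:
  Frank vs Dave: Frank wins 3–2.
  Frank vs Carol: Frank wins 3–2.
  Frank vs Bob: Frank wins 3–2.
  Frank vs Hank: Frank wins 3–2.
  Frank vs Grace: Frank wins 3–2.
  Dave vs Carol: Dave wins 3–2.
  Dave vs Bob: Dave wins 3–2.
  Dave vs Hank: Hank wins 3–2.
  Dave vs Grace: Grace wins 4–1.
  Carol vs Bob: Carol wins 3–2.
  Carol vs Hank: Hank wins 3–2.
  Carol vs Grace: Grace wins 3–2.
  Bob vs Hank: Hank wins 3–2.
  Bob vs Grace: Bob wins 3–2.
  Hank vs Grace: Grace wins 3–2.
Copeland scores (wins − losses):
  Frank: 5 − 0 = 5
  Dave: 2 − 3 = -1
  Carol: 1 − 4 = -3
  Bob: 1 − 4 = -3
  Hank: 3 − 2 = 1
  Grace: 3 − 2 = 1
Frank has the best Copeland score.

Frank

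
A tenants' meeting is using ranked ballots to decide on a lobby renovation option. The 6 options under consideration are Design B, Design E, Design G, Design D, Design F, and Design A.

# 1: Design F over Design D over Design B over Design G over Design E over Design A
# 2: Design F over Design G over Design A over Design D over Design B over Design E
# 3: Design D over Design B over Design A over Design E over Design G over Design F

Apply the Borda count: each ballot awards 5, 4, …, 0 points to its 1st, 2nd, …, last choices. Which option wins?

Design D

Borda scores:
  Design B: 3 + 1 + 4 = 8
  Design E: 1 + 0 + 2 = 3
  Design G: 2 + 4 + 1 = 7
  Design D: 4 + 2 + 5 = 11
  Design F: 5 + 5 + 0 = 10
  Design A: 0 + 3 + 3 = 6
Design D has the highest total.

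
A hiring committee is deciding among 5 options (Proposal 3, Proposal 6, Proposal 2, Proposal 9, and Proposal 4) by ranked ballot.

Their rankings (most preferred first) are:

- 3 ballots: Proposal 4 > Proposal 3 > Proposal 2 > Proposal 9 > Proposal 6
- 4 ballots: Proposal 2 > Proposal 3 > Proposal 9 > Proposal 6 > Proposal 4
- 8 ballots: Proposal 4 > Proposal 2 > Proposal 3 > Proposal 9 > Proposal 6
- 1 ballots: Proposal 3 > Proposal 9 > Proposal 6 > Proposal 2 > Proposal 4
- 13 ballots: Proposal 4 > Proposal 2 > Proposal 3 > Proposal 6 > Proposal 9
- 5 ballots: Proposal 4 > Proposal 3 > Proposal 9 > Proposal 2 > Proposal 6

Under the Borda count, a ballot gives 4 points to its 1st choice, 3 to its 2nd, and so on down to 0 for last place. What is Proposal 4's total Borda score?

116

Borda scores:
  Proposal 3: 3·3 + 4·3 + 8·2 + 4 + 13·2 + 5·3 = 82
  Proposal 6: 3·0 + 4·1 + 8·0 + 2 + 13·1 + 5·0 = 19
  Proposal 2: 3·2 + 4·4 + 8·3 + 1 + 13·3 + 5·1 = 91
  Proposal 9: 3·1 + 4·2 + 8·1 + 3 + 13·0 + 5·2 = 32
  Proposal 4: 3·4 + 4·0 + 8·4 + 0 + 13·4 + 5·4 = 116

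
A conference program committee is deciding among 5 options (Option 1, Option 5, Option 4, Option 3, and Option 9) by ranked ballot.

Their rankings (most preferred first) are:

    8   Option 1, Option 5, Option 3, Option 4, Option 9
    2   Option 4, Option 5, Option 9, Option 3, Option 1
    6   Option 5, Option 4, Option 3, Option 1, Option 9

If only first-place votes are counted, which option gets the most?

Option 1

First-place vote totals:
  Option 1: 8
  Option 5: 6
  Option 4: 2
  Option 3: 0
  Option 9: 0
Option 1 has the most first-place votes.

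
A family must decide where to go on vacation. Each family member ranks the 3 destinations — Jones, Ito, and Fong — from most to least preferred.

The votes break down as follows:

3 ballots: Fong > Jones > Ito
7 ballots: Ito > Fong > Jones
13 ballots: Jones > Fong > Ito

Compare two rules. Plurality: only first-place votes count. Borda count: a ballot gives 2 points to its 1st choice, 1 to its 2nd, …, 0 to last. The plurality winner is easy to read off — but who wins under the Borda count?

Plurality first-place counts: Jones 13, Ito 7, Fong 3 → Jones.
Borda totals: Jones 29, Ito 14, Fong 26 → Jones.

Jones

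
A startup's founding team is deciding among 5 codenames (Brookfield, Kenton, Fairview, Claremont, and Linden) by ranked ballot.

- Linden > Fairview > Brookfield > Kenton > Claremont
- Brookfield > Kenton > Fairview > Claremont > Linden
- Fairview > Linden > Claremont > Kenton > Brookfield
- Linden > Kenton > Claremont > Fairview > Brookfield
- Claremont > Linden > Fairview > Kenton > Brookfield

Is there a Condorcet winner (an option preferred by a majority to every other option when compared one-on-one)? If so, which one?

Head-to-head results (5 voters total):
Brookfield vs Kenton: Kenton wins 3–2.
Brookfield vs Fairview: Fairview wins 4–1.
Brookfield vs Claremont: Claremont wins 3–2.
Brookfield vs Linden: Linden wins 4–1.
Kenton vs Fairview: Fairview wins 3–2.
Kenton vs Claremont: Kenton wins 3–2.
Kenton vs Linden: Linden wins 4–1.
Fairview vs Claremont: Fairview wins 3–2.
Fairview vs Linden: Linden wins 3–2.
Claremont vs Linden: Linden wins 3–2.
Linden beats each rival — Brookfield (4–1), Kenton (4–1), Fairview (3–2), Claremont (3–2) — so Linden is the Condorcet winner.

Linden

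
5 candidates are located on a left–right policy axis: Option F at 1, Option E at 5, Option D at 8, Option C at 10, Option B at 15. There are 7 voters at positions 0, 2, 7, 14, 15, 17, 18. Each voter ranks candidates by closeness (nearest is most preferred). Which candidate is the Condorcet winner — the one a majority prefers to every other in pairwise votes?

Option B

With single-peaked preferences on a line, the Condorcet winner is the candidate closest to the median voter.
The median voter (position 14) is closest to Option B at 15.
Check: Option B vs Option C — voters closer to Option B: 4 of 7.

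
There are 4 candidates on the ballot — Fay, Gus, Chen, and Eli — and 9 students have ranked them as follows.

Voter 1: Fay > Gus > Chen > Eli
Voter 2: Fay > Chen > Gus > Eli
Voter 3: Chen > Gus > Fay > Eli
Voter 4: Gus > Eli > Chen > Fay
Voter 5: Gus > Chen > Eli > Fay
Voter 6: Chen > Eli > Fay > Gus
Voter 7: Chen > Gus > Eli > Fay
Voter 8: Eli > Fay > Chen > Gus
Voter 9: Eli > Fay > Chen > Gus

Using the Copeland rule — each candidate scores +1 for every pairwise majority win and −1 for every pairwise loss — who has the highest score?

Chen

Pairwise results:
  Fay vs Gus: Fay wins 5–4.
  Fay vs Chen: Chen wins 5–4.
  Fay vs Eli: Eli wins 6–3.
  Gus vs Chen: Chen wins 6–3.
  Gus vs Eli: Gus wins 6–3.
  Chen vs Eli: Chen wins 6–3.
Copeland scores (wins − losses):
  Fay: 1 − 2 = -1
  Gus: 1 − 2 = -1
  Chen: 3 − 0 = 3
  Eli: 1 − 2 = -1
Chen has the best Copeland score.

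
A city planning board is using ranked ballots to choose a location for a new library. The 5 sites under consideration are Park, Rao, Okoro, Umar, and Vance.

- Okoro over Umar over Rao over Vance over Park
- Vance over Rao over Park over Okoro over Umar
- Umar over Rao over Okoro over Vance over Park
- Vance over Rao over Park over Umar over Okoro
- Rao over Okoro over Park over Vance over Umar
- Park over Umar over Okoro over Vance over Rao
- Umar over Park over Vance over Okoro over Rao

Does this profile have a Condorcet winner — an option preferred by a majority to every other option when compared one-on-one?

Head-to-head results (7 voters total):
Park vs Rao: Rao wins 5–2.
Park vs Okoro: Park wins 4–3.
Park vs Umar: Park wins 4–3.
Park vs Vance: Vance wins 4–3.
Rao vs Okoro: Rao wins 4–3.
Rao vs Umar: Umar wins 4–3.
Rao vs Vance: Vance wins 4–3.
Okoro vs Umar: Umar wins 4–3.
Okoro vs Vance: Okoro wins 4–3.
Umar vs Vance: Umar wins 4–3.
No candidate beats all others: Park beats Umar beats Rao beats Park, a majority cycle.

No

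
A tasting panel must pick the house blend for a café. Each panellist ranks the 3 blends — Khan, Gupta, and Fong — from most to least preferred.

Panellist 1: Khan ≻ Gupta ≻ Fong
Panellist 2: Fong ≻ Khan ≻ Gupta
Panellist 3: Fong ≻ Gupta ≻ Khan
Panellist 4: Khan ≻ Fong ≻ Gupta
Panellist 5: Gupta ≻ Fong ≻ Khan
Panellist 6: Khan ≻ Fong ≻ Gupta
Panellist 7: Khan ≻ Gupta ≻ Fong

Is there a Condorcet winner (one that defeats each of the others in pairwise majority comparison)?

Head-to-head results (7 voters total):
Khan vs Gupta: Khan wins 5–2.
Khan vs Fong: Khan wins 4–3.
Gupta vs Fong: Fong wins 4–3.
Khan beats each rival — Gupta (5–2), Fong (4–3) — so Khan is the Condorcet winner.

Yes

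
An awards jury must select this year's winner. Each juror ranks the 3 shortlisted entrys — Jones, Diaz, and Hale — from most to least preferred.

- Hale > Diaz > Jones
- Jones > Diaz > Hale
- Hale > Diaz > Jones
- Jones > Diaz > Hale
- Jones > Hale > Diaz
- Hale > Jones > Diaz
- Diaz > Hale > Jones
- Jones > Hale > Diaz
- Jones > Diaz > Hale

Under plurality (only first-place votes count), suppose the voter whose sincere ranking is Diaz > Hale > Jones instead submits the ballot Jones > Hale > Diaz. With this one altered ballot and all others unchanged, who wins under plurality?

First-place totals with the altered ballot: Jones 6, Diaz 0, Hale 3.
The winner is unchanged: still Jones.

Jones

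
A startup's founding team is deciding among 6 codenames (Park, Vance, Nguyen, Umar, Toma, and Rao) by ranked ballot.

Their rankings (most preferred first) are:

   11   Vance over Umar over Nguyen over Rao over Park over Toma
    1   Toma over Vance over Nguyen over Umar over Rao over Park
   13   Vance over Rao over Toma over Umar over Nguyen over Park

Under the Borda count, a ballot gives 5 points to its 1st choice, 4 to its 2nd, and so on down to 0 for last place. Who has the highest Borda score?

Borda scores:
  Park: 11·1 + 0 + 13·0 = 11
  Vance: 11·5 + 4 + 13·5 = 124
  Nguyen: 11·3 + 3 + 13·1 = 49
  Umar: 11·4 + 2 + 13·2 = 72
  Toma: 11·0 + 5 + 13·3 = 44
  Rao: 11·2 + 1 + 13·4 = 75
Vance has the highest total.

Vance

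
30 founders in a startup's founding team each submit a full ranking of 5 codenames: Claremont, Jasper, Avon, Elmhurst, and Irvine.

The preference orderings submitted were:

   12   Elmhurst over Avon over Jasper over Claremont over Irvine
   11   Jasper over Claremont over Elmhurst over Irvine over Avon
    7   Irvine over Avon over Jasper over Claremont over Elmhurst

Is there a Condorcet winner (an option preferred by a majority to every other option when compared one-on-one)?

Head-to-head results (30 voters total):
Claremont vs Jasper: Jasper wins 30–0.
Claremont vs Avon: Avon wins 19–11.
Claremont vs Elmhurst: Claremont wins 18–12.
Claremont vs Irvine: Claremont wins 23–7.
Jasper vs Avon: Avon wins 19–11.
Jasper vs Elmhurst: Jasper wins 18–12.
Jasper vs Irvine: Jasper wins 23–7.
Avon vs Elmhurst: Elmhurst wins 23–7.
Avon vs Irvine: Irvine wins 18–12.
Elmhurst vs Irvine: Elmhurst wins 23–7.
No candidate beats all others: Claremont beats Elmhurst beats Avon beats Claremont, a majority cycle.

No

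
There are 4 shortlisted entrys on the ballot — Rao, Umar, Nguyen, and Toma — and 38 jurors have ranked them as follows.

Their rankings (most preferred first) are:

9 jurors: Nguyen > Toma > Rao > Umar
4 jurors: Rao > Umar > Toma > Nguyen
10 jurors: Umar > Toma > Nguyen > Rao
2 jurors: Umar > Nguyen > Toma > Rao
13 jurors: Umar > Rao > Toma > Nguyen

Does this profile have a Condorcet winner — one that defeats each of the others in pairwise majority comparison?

Yes

Head-to-head results (38 voters total):
Rao vs Umar: Umar wins 25–13.
Rao vs Nguyen: Nguyen wins 21–17.
Rao vs Toma: Toma wins 21–17.
Umar vs Nguyen: Umar wins 29–9.
Umar vs Toma: Umar wins 29–9.
Nguyen vs Toma: Toma wins 27–11.
Umar beats each rival — Rao (25–13), Nguyen (29–9), Toma (29–9) — so Umar is the Condorcet winner.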